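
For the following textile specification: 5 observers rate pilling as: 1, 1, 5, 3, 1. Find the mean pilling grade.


Formula: Mean = sum / count
Sum = 1 + 1 + 5 + 3 + 1 = 11
Mean = 11 / 5 = 2.2

2.2


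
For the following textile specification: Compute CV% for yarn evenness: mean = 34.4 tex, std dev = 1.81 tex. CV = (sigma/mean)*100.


Formula: CV% = (standard deviation / mean) * 100
Step 1: Ratio = 1.81 / 34.4 = 0.052616
Step 2: CV% = 0.052616 * 100 = 5.2616% ≈ 5.3%

5.3%


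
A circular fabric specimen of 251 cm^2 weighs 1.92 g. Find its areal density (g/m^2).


Formula: GSM = mass_g / area_m2
Step 1: Convert area: 251 cm^2 = 251 / 10000 = 0.0251 m^2
Step 2: GSM = 1.92 g / 0.0251 m^2 = 76.5 g/m^2

76.5 g/m^2


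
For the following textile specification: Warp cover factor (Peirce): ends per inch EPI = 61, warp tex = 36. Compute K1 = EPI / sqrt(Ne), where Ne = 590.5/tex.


Formula: K1 = EPI / sqrt(Ne), with Ne = 590.5 / tex_warp
Step 1: Ne = 590.5 / 36 = 16.403
Step 2: sqrt(Ne) = sqrt(16.403) = 4.0501
Step 3: K1 = 61 / 4.0501 = 15.1

15.1


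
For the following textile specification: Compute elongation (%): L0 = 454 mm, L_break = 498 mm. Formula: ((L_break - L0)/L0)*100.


Formula: Elongation (%) = ((L_break - L0) / L0) * 100
Step 1: Extension = 498 - 454 = 44 mm
Step 2: Elongation = (44 / 454) * 100
Step 3: Elongation = 0.096916 * 100 = 9.6916% ≈ 9.7%

9.7%


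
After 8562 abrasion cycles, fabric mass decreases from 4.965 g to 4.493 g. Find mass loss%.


Formula: Mass loss% = ((m_before - m_after) / m_before) * 100
Step 1: Mass loss = 4.965 - 4.493 = 0.472 g
Step 2: Ratio = 0.472 / 4.965 = 0.0950655
Step 3: Mass loss% = 0.0950655 * 100 = 9.50655% ≈ 9.51%

9.51%


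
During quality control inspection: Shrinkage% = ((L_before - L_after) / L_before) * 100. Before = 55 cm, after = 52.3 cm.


Formula: Shrinkage% = ((L_before - L_after) / L_before) * 100
Step 1: Shrinkage = 55 - 52.3 = 2.7 cm
Step 2: Shrinkage% = (2.7 / 55) * 100
Step 3: Shrinkage% = 0.049091 * 100 = 4.9091% ≈ 4.9%

4.9%


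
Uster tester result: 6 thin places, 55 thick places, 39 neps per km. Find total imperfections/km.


Formula: Total = thin places + thick places + neps
Total = 6 + 55 + 39
Total = 100 imperfections/km

100 imperfections/km


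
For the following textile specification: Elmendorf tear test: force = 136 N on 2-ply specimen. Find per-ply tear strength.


Formula: Per-ply strength = Total force / Number of plies
Per-ply = 136 N / 2
Per-ply = 68 N

68 N


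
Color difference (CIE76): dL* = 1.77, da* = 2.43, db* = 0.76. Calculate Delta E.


Formula: Delta E = sqrt(dL*^2 + da*^2 + db*^2)
Step 1: dL*^2 = 1.77^2 = 3.1329
Step 2: da*^2 = 2.43^2 = 5.9049
Step 3: db*^2 = 0.76^2 = 0.5776
Step 4: Sum = 3.1329 + 5.9049 + 0.5776 = 9.6154
Step 5: Delta E = sqrt(9.6154) = 3.1

3.1 Delta E


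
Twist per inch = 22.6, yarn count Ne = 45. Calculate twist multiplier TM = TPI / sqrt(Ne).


Formula: TM = TPI / sqrt(Ne)
Step 1: sqrt(Ne) = sqrt(45) = 6.7082
Step 2: TM = 22.6 / 6.7082 = 3.37

3.37 TM


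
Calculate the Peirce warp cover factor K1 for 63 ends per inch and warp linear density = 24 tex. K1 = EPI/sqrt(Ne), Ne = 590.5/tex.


Formula: K1 = EPI / sqrt(Ne), with Ne = 590.5 / tex_warp
Step 1: Ne = 590.5 / 24 = 24.604
Step 2: sqrt(Ne) = sqrt(24.604) = 4.9602
Step 3: K1 = 63 / 4.9602 = 12.7

12.7


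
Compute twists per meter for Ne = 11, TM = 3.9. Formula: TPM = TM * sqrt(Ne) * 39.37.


Formula: TPM = TM * sqrt(Ne) * 39.37
Step 1: sqrt(Ne) = sqrt(11) = 3.3166
Step 2: TM * sqrt(Ne) = 3.9 * 3.3166 = 12.9347
Step 3: TPM = 12.9347 * 39.37 = 509 twists/m

509 twists/m


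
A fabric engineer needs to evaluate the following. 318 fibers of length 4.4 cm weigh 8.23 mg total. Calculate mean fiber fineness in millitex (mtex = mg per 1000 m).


Formula: fineness (mtex) = mass (mg) / total length (km) = (mass_mg / total_length_m) * 1000
Step 1: Convert fiber length: 4.4 cm = 0.044 m
Step 2: Total fiber length = 318 * 0.044 = 13.992 m
Step 3: Linear density = 8.23 mg / 13.992 m = 0.5882 mg/m
Step 4: fineness = 0.5882 * 1000 = 588.2 mtex

588.2 mtex


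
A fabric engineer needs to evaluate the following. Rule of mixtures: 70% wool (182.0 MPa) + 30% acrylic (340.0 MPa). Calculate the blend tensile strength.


Formula: Blend property = (fraction_A * property_A) + (fraction_B * property_B)
Step 1: Contribution A = 70/100 * 182.0 MPa = 127.4 MPa
Step 2: Contribution B = 30/100 * 340.0 MPa = 102.0 MPa
Step 3: Blend tensile strength = 127.4 + 102.0 = 229.4 MPa

229.4 MPa


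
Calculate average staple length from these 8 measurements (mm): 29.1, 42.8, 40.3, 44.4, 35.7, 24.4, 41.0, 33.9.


Formula: Mean = sum of lengths / count
Sum = 29.1 + 42.8 + 40.3 + 44.4 + 35.7 + 24.4 + 41.0 + 33.9
Sum = 291.6 mm
Mean = 291.6 / 8 = 36.45 mm

36.45 mm


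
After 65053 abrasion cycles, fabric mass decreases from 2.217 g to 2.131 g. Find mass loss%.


Formula: Mass loss% = ((m_before - m_after) / m_before) * 100
Step 1: Mass loss = 2.217 - 2.131 = 0.086 g
Step 2: Ratio = 0.086 / 2.217 = 0.0387912
Step 3: Mass loss% = 0.0387912 * 100 = 3.87912% ≈ 3.88%

3.88%


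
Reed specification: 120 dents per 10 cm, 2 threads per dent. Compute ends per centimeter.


Formula: EPC = (dents per 10 cm * ends per dent) / 10
Step 1: Total ends per 10 cm = 120 * 2 = 240
Step 2: EPC = 240 / 10 = 24.0 ends/cm

24.0 ends/cm


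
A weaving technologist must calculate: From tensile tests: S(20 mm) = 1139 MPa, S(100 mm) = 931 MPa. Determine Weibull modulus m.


Formula: m = ln(L1/L2) / ln(S2/S1)
Step 1: ln(L1/L2) = ln(20/100) = -1.60944
Step 2: S2/S1 = 931/1139 = 0.81738
Step 3: ln(S2/S1) = ln(0.81738) = -0.20165
Step 4: m = -1.60944 / -0.20165 = 7.98

7.98 (Weibull m)


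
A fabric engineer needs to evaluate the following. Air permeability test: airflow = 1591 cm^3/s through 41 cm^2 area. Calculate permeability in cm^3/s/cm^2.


Formula: Air Permeability = Airflow / Test Area
AP = 1591 cm^3/s / 41 cm^2
AP = 38.8 cm^3/s/cm^2

38.8 cm^3/s/cm^2


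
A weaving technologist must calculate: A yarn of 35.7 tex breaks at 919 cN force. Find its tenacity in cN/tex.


Formula: Tenacity = Breaking force / Linear density
Tenacity = 919 cN / 35.7 tex
Tenacity = 25.74 cN/tex

25.74 cN/tex


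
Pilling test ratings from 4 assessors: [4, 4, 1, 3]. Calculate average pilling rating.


Formula: Mean = sum / count
Sum = 4 + 4 + 1 + 3 = 12
Mean = 12 / 4 = 3.0

3.0


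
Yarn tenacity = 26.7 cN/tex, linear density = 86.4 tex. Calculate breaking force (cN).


Formula: Breaking force = Tenacity * Linear density
F = 26.7 cN/tex * 86.4 tex
F = 2306.88 cN

2306.88 cN


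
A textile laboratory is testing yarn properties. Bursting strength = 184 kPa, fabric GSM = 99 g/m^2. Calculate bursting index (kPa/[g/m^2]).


Formula: Bursting Index = Bursting Strength / Fabric GSM
BI = 184 kPa / 99 g/m^2
BI = 1.859 kPa/(g/m^2)

1.859 kPa/(g/m^2)


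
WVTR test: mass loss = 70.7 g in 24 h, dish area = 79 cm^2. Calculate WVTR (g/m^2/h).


Formula: WVTR = mass_loss / (area * time)
Step 1: Convert area: 79 cm^2 = 0.0079 m^2
Step 2: WVTR = 70.7 g / (0.0079 m^2 * 24 h)
Step 3: WVTR = 70.7 / 0.1896 = 372.9 g/m^2/h

372.9 g/m^2/h


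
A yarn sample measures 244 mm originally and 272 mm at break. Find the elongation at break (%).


Formula: Elongation (%) = ((L_break - L0) / L0) * 100
Step 1: Extension = 272 - 244 = 28 mm
Step 2: Elongation = (28 / 244) * 100
Step 3: Elongation = 0.114754 * 100 = 11.4754% ≈ 11.5%

11.5%


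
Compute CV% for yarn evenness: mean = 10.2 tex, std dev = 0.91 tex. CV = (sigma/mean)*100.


Formula: CV% = (standard deviation / mean) * 100
Step 1: Ratio = 0.91 / 10.2 = 0.089216
Step 2: CV% = 0.089216 * 100 = 8.9216% ≈ 8.9%

8.9%


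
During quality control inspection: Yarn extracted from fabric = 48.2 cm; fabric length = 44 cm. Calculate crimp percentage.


Formula: Crimp% = ((L_yarn - L_fabric) / L_fabric) * 100
Step 1: Extension = 48.2 - 44 = 4.2 cm
Step 2: Crimp% = (4.2 / 44) * 100
Step 3: Crimp% = 0.095455 * 100 = 9.5455% ≈ 9.5%

9.5%


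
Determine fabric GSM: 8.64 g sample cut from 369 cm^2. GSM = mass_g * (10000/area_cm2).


Formula: GSM = mass_g / area_m2
Step 1: Convert area: 369 cm^2 = 369 / 10000 = 0.0369 m^2
Step 2: GSM = 8.64 g / 0.0369 m^2 = 234.1 g/m^2

234.1 g/m^2


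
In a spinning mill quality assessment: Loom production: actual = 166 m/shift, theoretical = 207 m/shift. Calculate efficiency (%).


Formula: Efficiency% = (Actual output / Theoretical output) * 100
Efficiency% = (166 / 207) * 100
Efficiency% = 0.801932 * 100 = 80.1932% ≈ 80.2%

80.2%


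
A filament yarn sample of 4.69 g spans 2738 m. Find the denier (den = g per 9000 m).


Formula: den = (mass_g / length_m) * 9000
Substituting: den = (4.69 / 2738) * 9000
Intermediate: 4.69 / 2738 = 0.00171293 g/m
den = 0.00171293 * 9000 = 15.4 denier

15.4 denier


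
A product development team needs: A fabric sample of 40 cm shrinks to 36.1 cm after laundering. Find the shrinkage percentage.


Formula: Shrinkage% = ((L_before - L_after) / L_before) * 100
Step 1: Shrinkage = 40 - 36.1 = 3.9 cm
Step 2: Shrinkage% = (3.9 / 40) * 100
Step 3: Shrinkage% = 0.0975 * 100 = 9.75% ≈ 9.8%

9.8%


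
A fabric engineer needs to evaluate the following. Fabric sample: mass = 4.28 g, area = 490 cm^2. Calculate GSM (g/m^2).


Formula: GSM = mass_g / area_m2
Step 1: Convert area: 490 cm^2 = 490 / 10000 = 0.049 m^2
Step 2: GSM = 4.28 g / 0.049 m^2 = 87.3 g/m^2

87.3 g/m^2


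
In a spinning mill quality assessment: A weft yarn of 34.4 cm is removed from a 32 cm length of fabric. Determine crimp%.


Formula: Crimp% = ((L_yarn - L_fabric) / L_fabric) * 100
Step 1: Extension = 34.4 - 32 = 2.4 cm
Step 2: Crimp% = (2.4 / 32) * 100
Step 3: Crimp% = 0.075 * 100 = 7.5%

7.5%


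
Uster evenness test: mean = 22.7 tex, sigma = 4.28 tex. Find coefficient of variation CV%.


Formula: CV% = (standard deviation / mean) * 100
Step 1: Ratio = 4.28 / 22.7 = 0.188546
Step 2: CV% = 0.188546 * 100 = 18.8546% ≈ 18.9%

18.9%


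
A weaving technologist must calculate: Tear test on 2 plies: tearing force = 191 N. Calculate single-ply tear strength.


Formula: Per-ply strength = Total force / Number of plies
Per-ply = 191 N / 2
Per-ply = 95.5 N

95.5 N


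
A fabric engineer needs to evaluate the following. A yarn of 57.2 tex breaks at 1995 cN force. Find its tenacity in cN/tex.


Formula: Tenacity = Breaking force / Linear density
Tenacity = 1995 cN / 57.2 tex
Tenacity = 34.88 cN/tex

34.88 cN/tex


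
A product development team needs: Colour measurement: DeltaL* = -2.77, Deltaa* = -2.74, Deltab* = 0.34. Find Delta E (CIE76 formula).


Formula: Delta E = sqrt(dL*^2 + da*^2 + db*^2)
Step 1: dL*^2 = (-2.77)^2 = 7.6729
Step 2: da*^2 = (-2.74)^2 = 7.5076
Step 3: db*^2 = 0.34^2 = 0.1156
Step 4: Sum = 7.6729 + 7.5076 + 0.1156 = 15.2961
Step 5: Delta E = sqrt(15.2961) = 3.91

3.91 Delta E


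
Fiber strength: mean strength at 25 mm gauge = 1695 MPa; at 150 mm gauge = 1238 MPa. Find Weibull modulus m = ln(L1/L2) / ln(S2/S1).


Formula: m = ln(L1/L2) / ln(S2/S1)
Step 1: ln(L1/L2) = ln(25/150) = -1.79176
Step 2: S2/S1 = 1238/1695 = 0.73038
Step 3: ln(S2/S1) = ln(0.73038) = -0.31419
Step 4: m = -1.79176 / -0.31419 = 5.70

5.70 (Weibull m)


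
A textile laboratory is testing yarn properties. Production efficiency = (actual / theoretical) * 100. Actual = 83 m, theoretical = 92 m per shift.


Formula: Efficiency% = (Actual output / Theoretical output) * 100
Efficiency% = (83 / 92) * 100
Efficiency% = 0.902174 * 100 = 90.2174% ≈ 90.2%

90.2%


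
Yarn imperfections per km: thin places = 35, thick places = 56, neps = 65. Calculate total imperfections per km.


Formula: Total = thin places + thick places + neps
Total = 35 + 56 + 65
Total = 156 imperfections/km

156 imperfections/km


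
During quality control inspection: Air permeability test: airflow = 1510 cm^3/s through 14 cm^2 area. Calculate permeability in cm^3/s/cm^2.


Formula: Air Permeability = Airflow / Test Area
AP = 1510 cm^3/s / 14 cm^2
AP = 107.9 cm^3/s/cm^2

107.9 cm^3/s/cm^2


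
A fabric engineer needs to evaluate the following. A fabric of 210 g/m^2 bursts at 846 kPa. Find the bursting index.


Formula: Bursting Index = Bursting Strength / Fabric GSM
BI = 846 kPa / 210 g/m^2
BI = 4.029 kPa/(g/m^2)

4.029 kPa/(g/m^2)


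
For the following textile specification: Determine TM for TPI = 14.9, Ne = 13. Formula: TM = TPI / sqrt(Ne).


Formula: TM = TPI / sqrt(Ne)
Step 1: sqrt(Ne) = sqrt(13) = 3.6056
Step 2: TM = 14.9 / 3.6056 = 4.13

4.13 TM


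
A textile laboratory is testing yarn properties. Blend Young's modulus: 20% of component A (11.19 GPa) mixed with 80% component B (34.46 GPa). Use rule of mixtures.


Formula: Blend property = (fraction_A * property_A) + (fraction_B * property_B)
Step 1: Contribution A = 20/100 * 11.19 GPa = 2.238 GPa
Step 2: Contribution B = 80/100 * 34.46 GPa = 27.568 GPa
Step 3: Blend Young's modulus = 2.238 + 27.568 = 29.806 GPa

29.806 GPa


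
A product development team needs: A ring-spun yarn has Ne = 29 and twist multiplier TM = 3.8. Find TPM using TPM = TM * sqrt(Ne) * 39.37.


Formula: TPM = TM * sqrt(Ne) * 39.37
Step 1: sqrt(Ne) = sqrt(29) = 5.3852
Step 2: TM * sqrt(Ne) = 3.8 * 5.3852 = 20.4638
Step 3: TPM = 20.4638 * 39.37 = 806 twists/m

806 twists/m


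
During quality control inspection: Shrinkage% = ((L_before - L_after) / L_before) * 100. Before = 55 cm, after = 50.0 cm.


Formula: Shrinkage% = ((L_before - L_after) / L_before) * 100
Step 1: Shrinkage = 55 - 50.0 = 5.0 cm
Step 2: Shrinkage% = (5.0 / 55) * 100
Step 3: Shrinkage% = 0.090909 * 100 = 9.0909% ≈ 9.1%

9.1%


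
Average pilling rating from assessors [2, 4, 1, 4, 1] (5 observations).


Formula: Mean = sum / count
Sum = 2 + 4 + 1 + 4 + 1 = 12
Mean = 12 / 5 = 2.4

2.4


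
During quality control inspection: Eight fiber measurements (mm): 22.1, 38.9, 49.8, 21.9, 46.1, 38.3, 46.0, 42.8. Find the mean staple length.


Formula: Mean = sum of lengths / count
Sum = 22.1 + 38.9 + 49.8 + 21.9 + 46.1 + 38.3 + 46.0 + 42.8
Sum = 305.9 mm
Mean = 305.9 / 8 = 38.24 mm

38.24 mm


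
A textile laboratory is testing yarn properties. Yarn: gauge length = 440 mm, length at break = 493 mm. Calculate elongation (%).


Formula: Elongation (%) = ((L_break - L0) / L0) * 100
Step 1: Extension = 493 - 440 = 53 mm
Step 2: Elongation = (53 / 440) * 100
Step 3: Elongation = 0.120455 * 100 = 12.0455% ≈ 12.0%

12.0%


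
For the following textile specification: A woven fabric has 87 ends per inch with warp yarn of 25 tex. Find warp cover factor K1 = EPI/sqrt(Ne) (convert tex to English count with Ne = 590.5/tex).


Formula: K1 = EPI / sqrt(Ne), with Ne = 590.5 / tex_warp
Step 1: Ne = 590.5 / 25 = 23.62
Step 2: sqrt(Ne) = sqrt(23.62) = 4.86
Step 3: K1 = 87 / 4.86 = 17.9

17.9


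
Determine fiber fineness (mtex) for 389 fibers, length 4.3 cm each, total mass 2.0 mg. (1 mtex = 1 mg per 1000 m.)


Formula: fineness (mtex) = mass (mg) / total length (km) = (mass_mg / total_length_m) * 1000
Step 1: Convert fiber length: 4.3 cm = 0.043 m
Step 2: Total fiber length = 389 * 0.043 = 16.727 m
Step 3: Linear density = 2.0 mg / 16.727 m = 0.1196 mg/m
Step 4: fineness = 0.1196 * 1000 = 119.6 mtex

119.6 mtex


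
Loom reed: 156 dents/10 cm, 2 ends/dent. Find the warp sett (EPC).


Formula: EPC = (dents per 10 cm * ends per dent) / 10
Step 1: Total ends per 10 cm = 156 * 2 = 312
Step 2: EPC = 312 / 10 = 31.2 ends/cm

31.2 ends/cm


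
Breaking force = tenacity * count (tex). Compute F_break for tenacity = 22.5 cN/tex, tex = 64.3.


Formula: Breaking force = Tenacity * Linear density
F = 22.5 cN/tex * 64.3 tex
F = 1446.75 cN

1446.75 cN


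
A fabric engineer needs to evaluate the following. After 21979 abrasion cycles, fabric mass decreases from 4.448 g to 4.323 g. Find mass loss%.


Formula: Mass loss% = ((m_before - m_after) / m_before) * 100
Step 1: Mass loss = 4.448 - 4.323 = 0.125 g
Step 2: Ratio = 0.125 / 4.448 = 0.0281025
Step 3: Mass loss% = 0.0281025 * 100 = 2.81025% ≈ 2.81%

2.81%


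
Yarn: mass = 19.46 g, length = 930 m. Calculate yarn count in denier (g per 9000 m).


Formula: den = (mass_g / length_m) * 9000
Substituting: den = (19.46 / 930) * 9000
Intermediate: 19.46 / 930 = 0.02092473 g/m
den = 0.02092473 * 9000 = 188.3 denier

188.3 denier


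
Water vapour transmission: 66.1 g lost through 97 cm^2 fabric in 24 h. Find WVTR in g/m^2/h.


Formula: WVTR = mass_loss / (area * time)
Step 1: Convert area: 97 cm^2 = 0.0097 m^2
Step 2: WVTR = 66.1 g / (0.0097 m^2 * 24 h)
Step 3: WVTR = 66.1 / 0.2328 = 283.9 g/m^2/h

283.9 g/m^2/h


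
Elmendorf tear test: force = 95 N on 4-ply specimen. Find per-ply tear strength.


Formula: Per-ply strength = Total force / Number of plies
Per-ply = 95 N / 4
Per-ply = 23.75 N

23.75 N


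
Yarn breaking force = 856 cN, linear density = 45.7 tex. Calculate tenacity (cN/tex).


Formula: Tenacity = Breaking force / Linear density
Tenacity = 856 cN / 45.7 tex
Tenacity = 18.73 cN/tex

18.73 cN/tex


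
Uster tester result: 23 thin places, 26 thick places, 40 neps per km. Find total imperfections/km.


Formula: Total = thin places + thick places + neps
Total = 23 + 26 + 40
Total = 89 imperfections/km

89 imperfections/km


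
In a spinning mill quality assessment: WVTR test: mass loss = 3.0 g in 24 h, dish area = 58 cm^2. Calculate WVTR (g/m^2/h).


Formula: WVTR = mass_loss / (area * time)
Step 1: Convert area: 58 cm^2 = 0.0058 m^2
Step 2: WVTR = 3.0 g / (0.0058 m^2 * 24 h)
Step 3: WVTR = 3.0 / 0.1392 = 21.6 g/m^2/h

21.6 g/m^2/h


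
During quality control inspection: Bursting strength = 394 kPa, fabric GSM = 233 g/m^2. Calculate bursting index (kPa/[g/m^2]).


Formula: Bursting Index = Bursting Strength / Fabric GSM
BI = 394 kPa / 233 g/m^2
BI = 1.691 kPa/(g/m^2)

1.691 kPa/(g/m^2)


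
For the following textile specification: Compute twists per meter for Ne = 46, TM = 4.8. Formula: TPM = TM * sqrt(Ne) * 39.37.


Formula: TPM = TM * sqrt(Ne) * 39.37
Step 1: sqrt(Ne) = sqrt(46) = 6.7823
Step 2: TM * sqrt(Ne) = 4.8 * 6.7823 = 32.555
Step 3: TPM = 32.555 * 39.37 = 1282 twists/m

1282 twists/m


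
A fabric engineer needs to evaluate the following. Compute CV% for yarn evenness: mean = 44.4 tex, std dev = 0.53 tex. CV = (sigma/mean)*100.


Formula: CV% = (standard deviation / mean) * 100
Step 1: Ratio = 0.53 / 44.4 = 0.011937
Step 2: CV% = 0.011937 * 100 = 1.1937% ≈ 1.2%

1.2%


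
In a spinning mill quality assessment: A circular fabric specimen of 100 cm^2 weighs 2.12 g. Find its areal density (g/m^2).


Formula: GSM = mass_g / area_m2
Step 1: Convert area: 100 cm^2 = 100 / 10000 = 0.01 m^2
Step 2: GSM = 2.12 g / 0.01 m^2 = 212.0 g/m^2

212.0 g/m^2


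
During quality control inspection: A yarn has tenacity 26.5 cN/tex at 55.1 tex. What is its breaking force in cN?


Formula: Breaking force = Tenacity * Linear density
F = 26.5 cN/tex * 55.1 tex
F = 1460.15 cN

1460.15 cN


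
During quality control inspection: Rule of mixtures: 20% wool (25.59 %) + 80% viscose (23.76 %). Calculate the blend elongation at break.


Formula: Blend property = (fraction_A * property_A) + (fraction_B * property_B)
Step 1: Contribution A = 20/100 * 25.59 % = 5.118 %
Step 2: Contribution B = 80/100 * 23.76 % = 19.008 %
Step 3: Blend elongation at break = 5.118 + 19.008 = 24.126 %

24.126 %


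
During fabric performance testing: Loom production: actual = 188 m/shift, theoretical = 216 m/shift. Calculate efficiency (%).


Formula: Efficiency% = (Actual output / Theoretical output) * 100
Efficiency% = (188 / 216) * 100
Efficiency% = 0.87037 * 100 = 87.037% ≈ 87.0%

87.0%


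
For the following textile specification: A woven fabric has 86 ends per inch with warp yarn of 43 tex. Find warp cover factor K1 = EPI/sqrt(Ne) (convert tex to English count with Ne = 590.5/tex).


Formula: K1 = EPI / sqrt(Ne), with Ne = 590.5 / tex_warp
Step 1: Ne = 590.5 / 43 = 13.733
Step 2: sqrt(Ne) = sqrt(13.733) = 3.7058
Step 3: K1 = 86 / 3.7058 = 23.2

23.2


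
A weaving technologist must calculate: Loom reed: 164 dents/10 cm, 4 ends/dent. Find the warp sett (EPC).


Formula: EPC = (dents per 10 cm * ends per dent) / 10
Step 1: Total ends per 10 cm = 164 * 4 = 656
Step 2: EPC = 656 / 10 = 65.6 ends/cm

65.6 ends/cm


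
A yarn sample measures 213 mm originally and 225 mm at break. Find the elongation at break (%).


Formula: Elongation (%) = ((L_break - L0) / L0) * 100
Step 1: Extension = 225 - 213 = 12 mm
Step 2: Elongation = (12 / 213) * 100
Step 3: Elongation = 0.056338 * 100 = 5.6338% ≈ 5.6%

5.6%


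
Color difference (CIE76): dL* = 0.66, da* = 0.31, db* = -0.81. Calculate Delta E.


Formula: Delta E = sqrt(dL*^2 + da*^2 + db*^2)
Step 1: dL*^2 = 0.66^2 = 0.4356
Step 2: da*^2 = 0.31^2 = 0.0961
Step 3: db*^2 = (-0.81)^2 = 0.6561
Step 4: Sum = 0.4356 + 0.0961 + 0.6561 = 1.1878
Step 5: Delta E = sqrt(1.1878) = 1.09

1.09 Delta E


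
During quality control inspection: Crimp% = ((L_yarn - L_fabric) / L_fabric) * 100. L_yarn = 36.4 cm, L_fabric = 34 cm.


Formula: Crimp% = ((L_yarn - L_fabric) / L_fabric) * 100
Step 1: Extension = 36.4 - 34 = 2.4 cm
Step 2: Crimp% = (2.4 / 34) * 100
Step 3: Crimp% = 0.070588 * 100 = 7.0588% ≈ 7.1%

7.1%


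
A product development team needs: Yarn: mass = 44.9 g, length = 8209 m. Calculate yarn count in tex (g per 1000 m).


Formula: Tex = (mass_g / length_m) * 1000
Substituting: Tex = (44.9 / 8209) * 1000
Intermediate: 44.9 / 8209 = 0.00546961 g/m
Tex = 0.00546961 * 1000 = 5.47 tex

5.47 tex


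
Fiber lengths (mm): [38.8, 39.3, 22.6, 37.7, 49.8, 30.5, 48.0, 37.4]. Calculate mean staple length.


Formula: Mean = sum of lengths / count
Sum = 38.8 + 39.3 + 22.6 + 37.7 + 49.8 + 30.5 + 48.0 + 37.4
Sum = 304.1 mm
Mean = 304.1 / 8 = 38.01 mm

38.01 mm


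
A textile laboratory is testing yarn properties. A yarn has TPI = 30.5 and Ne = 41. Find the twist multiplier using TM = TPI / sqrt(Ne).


Formula: TM = TPI / sqrt(Ne)
Step 1: sqrt(Ne) = sqrt(41) = 6.4031
Step 2: TM = 30.5 / 6.4031 = 4.76

4.76 TM


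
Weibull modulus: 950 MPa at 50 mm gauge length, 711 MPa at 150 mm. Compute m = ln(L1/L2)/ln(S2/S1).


Formula: m = ln(L1/L2) / ln(S2/S1)
Step 1: ln(L1/L2) = ln(50/150) = -1.09861
Step 2: S2/S1 = 711/950 = 0.74842
Step 3: ln(S2/S1) = ln(0.74842) = -0.28979
Step 4: m = -1.09861 / -0.28979 = 3.79

3.79 (Weibull m)


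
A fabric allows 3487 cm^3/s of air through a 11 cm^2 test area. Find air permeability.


Formula: Air Permeability = Airflow / Test Area
AP = 3487 cm^3/s / 11 cm^2
AP = 317.0 cm^3/s/cm^2

317.0 cm^3/s/cm^2


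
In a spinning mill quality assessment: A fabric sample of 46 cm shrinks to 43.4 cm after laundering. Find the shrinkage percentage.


Formula: Shrinkage% = ((L_before - L_after) / L_before) * 100
Step 1: Shrinkage = 46 - 43.4 = 2.6 cm
Step 2: Shrinkage% = (2.6 / 46) * 100
Step 3: Shrinkage% = 0.056522 * 100 = 5.6522% ≈ 5.7%

5.7%


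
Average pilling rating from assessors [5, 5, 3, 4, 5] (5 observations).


Formula: Mean = sum / count
Sum = 5 + 5 + 3 + 4 + 5 = 22
Mean = 22 / 5 = 4.4

4.4


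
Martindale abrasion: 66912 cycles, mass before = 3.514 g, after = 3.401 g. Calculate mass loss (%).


Formula: Mass loss% = ((m_before - m_after) / m_before) * 100
Step 1: Mass loss = 3.514 - 3.401 = 0.113 g
Step 2: Ratio = 0.113 / 3.514 = 0.0321571
Step 3: Mass loss% = 0.0321571 * 100 = 3.21571% ≈ 3.22%

3.22%


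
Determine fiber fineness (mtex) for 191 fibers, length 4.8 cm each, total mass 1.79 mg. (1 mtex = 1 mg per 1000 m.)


Formula: fineness (mtex) = mass (mg) / total length (km) = (mass_mg / total_length_m) * 1000
Step 1: Convert fiber length: 4.8 cm = 0.048 m
Step 2: Total fiber length = 191 * 0.048 = 9.168 m
Step 3: Linear density = 1.79 mg / 9.168 m = 0.1952 mg/m
Step 4: fineness = 0.1952 * 1000 = 195.2 mtex

195.2 mtex


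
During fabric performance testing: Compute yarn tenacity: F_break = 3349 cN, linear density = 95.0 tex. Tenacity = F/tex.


Formula: Tenacity = Breaking force / Linear density
Tenacity = 3349 cN / 95.0 tex
Tenacity = 35.25 cN/tex

35.25 cN/tex


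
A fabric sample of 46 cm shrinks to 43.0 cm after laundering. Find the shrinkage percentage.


Formula: Shrinkage% = ((L_before - L_after) / L_before) * 100
Step 1: Shrinkage = 46 - 43.0 = 3.0 cm
Step 2: Shrinkage% = (3.0 / 46) * 100
Step 3: Shrinkage% = 0.065217 * 100 = 6.5217% ≈ 6.5%

6.5%


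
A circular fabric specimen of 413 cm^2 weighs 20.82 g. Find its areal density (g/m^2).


Formula: GSM = mass_g / area_m2
Step 1: Convert area: 413 cm^2 = 413 / 10000 = 0.0413 m^2
Step 2: GSM = 20.82 g / 0.0413 m^2 = 504.1 g/m^2

504.1 g/m^2


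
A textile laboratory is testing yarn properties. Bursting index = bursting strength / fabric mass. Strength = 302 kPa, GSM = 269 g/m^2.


Formula: Bursting Index = Bursting Strength / Fabric GSM
BI = 302 kPa / 269 g/m^2
BI = 1.123 kPa/(g/m^2)

1.123 kPa/(g/m^2)


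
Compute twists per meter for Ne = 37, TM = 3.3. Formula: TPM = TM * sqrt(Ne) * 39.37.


Formula: TPM = TM * sqrt(Ne) * 39.37
Step 1: sqrt(Ne) = sqrt(37) = 6.0828
Step 2: TM * sqrt(Ne) = 3.3 * 6.0828 = 20.0732
Step 3: TPM = 20.0732 * 39.37 = 790 twists/m

790 twists/m


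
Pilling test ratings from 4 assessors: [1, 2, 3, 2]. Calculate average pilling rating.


Formula: Mean = sum / count
Sum = 1 + 2 + 3 + 2 = 8
Mean = 8 / 4 = 2.0

2.0


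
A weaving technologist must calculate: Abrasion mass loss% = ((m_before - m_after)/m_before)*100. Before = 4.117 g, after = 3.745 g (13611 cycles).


Formula: Mass loss% = ((m_before - m_after) / m_before) * 100
Step 1: Mass loss = 4.117 - 3.745 = 0.372 g
Step 2: Ratio = 0.372 / 4.117 = 0.0903571
Step 3: Mass loss% = 0.0903571 * 100 = 9.03571% ≈ 9.04%

9.04%


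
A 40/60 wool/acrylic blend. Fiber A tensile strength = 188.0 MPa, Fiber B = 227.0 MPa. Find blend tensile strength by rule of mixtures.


Formula: Blend property = (fraction_A * property_A) + (fraction_B * property_B)
Step 1: Contribution A = 40/100 * 188.0 MPa = 75.2 MPa
Step 2: Contribution B = 60/100 * 227.0 MPa = 136.2 MPa
Step 3: Blend tensile strength = 75.2 + 136.2 = 211.4 MPa

211.4 MPa


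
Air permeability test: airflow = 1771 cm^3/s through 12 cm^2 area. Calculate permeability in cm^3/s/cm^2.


Formula: Air Permeability = Airflow / Test Area
AP = 1771 cm^3/s / 12 cm^2
AP = 147.6 cm^3/s/cm^2

147.6 cm^3/s/cm^2


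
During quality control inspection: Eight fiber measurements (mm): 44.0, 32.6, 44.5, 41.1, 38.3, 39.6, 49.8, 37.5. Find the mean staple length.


Formula: Mean = sum of lengths / count
Sum = 44.0 + 32.6 + 44.5 + 41.1 + 38.3 + 39.6 + 49.8 + 37.5
Sum = 327.4 mm
Mean = 327.4 / 8 = 40.93 mm

40.93 mm


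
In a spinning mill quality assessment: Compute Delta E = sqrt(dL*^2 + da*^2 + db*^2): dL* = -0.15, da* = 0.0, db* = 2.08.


Formula: Delta E = sqrt(dL*^2 + da*^2 + db*^2)
Step 1: dL*^2 = (-0.15)^2 = 0.0225
Step 2: da*^2 = 0.0^2 = 0.0
Step 3: db*^2 = 2.08^2 = 4.3264
Step 4: Sum = 0.0225 + 0.0 + 4.3264 = 4.3489
Step 5: Delta E = sqrt(4.3489) = 2.09

2.09 Delta E


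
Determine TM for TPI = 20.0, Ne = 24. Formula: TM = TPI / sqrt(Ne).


Formula: TM = TPI / sqrt(Ne)
Step 1: sqrt(Ne) = sqrt(24) = 4.899
Step 2: TM = 20.0 / 4.899 = 4.08

4.08 TM


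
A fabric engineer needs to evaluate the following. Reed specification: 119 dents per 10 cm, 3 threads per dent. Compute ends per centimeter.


Formula: EPC = (dents per 10 cm * ends per dent) / 10
Step 1: Total ends per 10 cm = 119 * 3 = 357
Step 2: EPC = 357 / 10 = 35.7 ends/cm

35.7 ends/cm


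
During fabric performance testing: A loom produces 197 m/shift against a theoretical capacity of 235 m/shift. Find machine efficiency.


Formula: Efficiency% = (Actual output / Theoretical output) * 100
Efficiency% = (197 / 235) * 100
Efficiency% = 0.838298 * 100 = 83.8298% ≈ 83.8%

83.8%


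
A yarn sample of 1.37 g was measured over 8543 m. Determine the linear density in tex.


Formula: Tex = (mass_g / length_m) * 1000
Substituting: Tex = (1.37 / 8543) * 1000
Intermediate: 1.37 / 8543 = 0.00016037 g/m
Tex = 0.00016037 * 1000 = 0.16 tex

0.16 tex


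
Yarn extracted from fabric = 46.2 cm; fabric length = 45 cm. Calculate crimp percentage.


Formula: Crimp% = ((L_yarn - L_fabric) / L_fabric) * 100
Step 1: Extension = 46.2 - 45 = 1.2 cm
Step 2: Crimp% = (1.2 / 45) * 100
Step 3: Crimp% = 0.026667 * 100 = 2.6667% ≈ 2.7%

2.7%


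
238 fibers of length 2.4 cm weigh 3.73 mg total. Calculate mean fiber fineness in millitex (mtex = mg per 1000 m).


Formula: fineness (mtex) = mass (mg) / total length (km) = (mass_mg / total_length_m) * 1000
Step 1: Convert fiber length: 2.4 cm = 0.024 m
Step 2: Total fiber length = 238 * 0.024 = 5.712 m
Step 3: Linear density = 3.73 mg / 5.712 m = 0.6530 mg/m
Step 4: fineness = 0.6530 * 1000 = 653.0 mtex

653.0 mtex


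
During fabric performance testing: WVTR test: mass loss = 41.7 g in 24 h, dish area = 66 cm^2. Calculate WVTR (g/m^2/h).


Formula: WVTR = mass_loss / (area * time)
Step 1: Convert area: 66 cm^2 = 0.0066 m^2
Step 2: WVTR = 41.7 g / (0.0066 m^2 * 24 h)
Step 3: WVTR = 41.7 / 0.1584 = 263.3 g/m^2/h

263.3 g/m^2/h


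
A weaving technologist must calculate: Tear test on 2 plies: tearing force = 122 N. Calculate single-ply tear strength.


Formula: Per-ply strength = Total force / Number of plies
Per-ply = 122 N / 2
Per-ply = 61 N

61 N


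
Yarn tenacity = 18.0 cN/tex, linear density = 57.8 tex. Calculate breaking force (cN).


Formula: Breaking force = Tenacity * Linear density
F = 18.0 cN/tex * 57.8 tex
F = 1040.40 cN

1040.40 cN


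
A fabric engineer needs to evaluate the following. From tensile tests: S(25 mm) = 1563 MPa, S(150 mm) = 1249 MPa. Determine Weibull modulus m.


Formula: m = ln(L1/L2) / ln(S2/S1)
Step 1: ln(L1/L2) = ln(25/150) = -1.79176
Step 2: S2/S1 = 1249/1563 = 0.7991
Step 3: ln(S2/S1) = ln(0.7991) = -0.22427
Step 4: m = -1.79176 / -0.22427 = 7.99

7.99 (Weibull m)


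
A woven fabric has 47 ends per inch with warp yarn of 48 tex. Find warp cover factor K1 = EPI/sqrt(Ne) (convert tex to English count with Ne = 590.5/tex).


Formula: K1 = EPI / sqrt(Ne), with Ne = 590.5 / tex_warp
Step 1: Ne = 590.5 / 48 = 12.302
Step 2: sqrt(Ne) = sqrt(12.302) = 3.5074
Step 3: K1 = 47 / 3.5074 = 13.4

13.4


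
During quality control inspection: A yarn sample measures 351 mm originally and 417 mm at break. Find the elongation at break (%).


Formula: Elongation (%) = ((L_break - L0) / L0) * 100
Step 1: Extension = 417 - 351 = 66 mm
Step 2: Elongation = (66 / 351) * 100
Step 3: Elongation = 0.188034 * 100 = 18.8034% ≈ 18.8%

18.8%


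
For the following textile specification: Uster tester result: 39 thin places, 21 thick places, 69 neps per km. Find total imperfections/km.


Formula: Total = thin places + thick places + neps
Total = 39 + 21 + 69
Total = 129 imperfections/km

129 imperfections/km


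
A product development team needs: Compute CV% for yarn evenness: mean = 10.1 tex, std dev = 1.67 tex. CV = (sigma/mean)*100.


Formula: CV% = (standard deviation / mean) * 100
Step 1: Ratio = 1.67 / 10.1 = 0.165347
Step 2: CV% = 0.165347 * 100 = 16.5347% ≈ 16.5%

16.5%


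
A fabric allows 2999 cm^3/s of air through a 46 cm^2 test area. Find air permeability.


Formula: Air Permeability = Airflow / Test Area
AP = 2999 cm^3/s / 46 cm^2
AP = 65.2 cm^3/s/cm^2

65.2 cm^3/s/cm^2


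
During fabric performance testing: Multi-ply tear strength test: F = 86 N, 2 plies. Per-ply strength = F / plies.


Formula: Per-ply strength = Total force / Number of plies
Per-ply = 86 N / 2
Per-ply = 43 N

43 N


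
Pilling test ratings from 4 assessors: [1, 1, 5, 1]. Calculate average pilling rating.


Formula: Mean = sum / count
Sum = 1 + 1 + 5 + 1 = 8
Mean = 8 / 4 = 2.0

2.0


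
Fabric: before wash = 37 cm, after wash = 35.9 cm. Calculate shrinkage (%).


Formula: Shrinkage% = ((L_before - L_after) / L_before) * 100
Step 1: Shrinkage = 37 - 35.9 = 1.1 cm
Step 2: Shrinkage% = (1.1 / 37) * 100
Step 3: Shrinkage% = 0.02973 * 100 = 2.973% ≈ 3.0%

3.0%


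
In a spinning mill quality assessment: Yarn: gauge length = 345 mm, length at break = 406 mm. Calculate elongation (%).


Formula: Elongation (%) = ((L_break - L0) / L0) * 100
Step 1: Extension = 406 - 345 = 61 mm
Step 2: Elongation = (61 / 345) * 100
Step 3: Elongation = 0.176812 * 100 = 17.6812% ≈ 17.7%

17.7%


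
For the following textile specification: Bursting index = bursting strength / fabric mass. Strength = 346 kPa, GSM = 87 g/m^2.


Formula: Bursting Index = Bursting Strength / Fabric GSM
BI = 346 kPa / 87 g/m^2
BI = 3.977 kPa/(g/m^2)

3.977 kPa/(g/m^2)


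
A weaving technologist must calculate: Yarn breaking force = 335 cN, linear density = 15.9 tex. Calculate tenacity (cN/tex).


Formula: Tenacity = Breaking force / Linear density
Tenacity = 335 cN / 15.9 tex
Tenacity = 21.07 cN/tex

21.07 cN/tex


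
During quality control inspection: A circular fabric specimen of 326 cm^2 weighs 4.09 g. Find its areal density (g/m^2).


Formula: GSM = mass_g / area_m2
Step 1: Convert area: 326 cm^2 = 326 / 10000 = 0.0326 m^2
Step 2: GSM = 4.09 g / 0.0326 m^2 = 125.5 g/m^2

125.5 g/m^2


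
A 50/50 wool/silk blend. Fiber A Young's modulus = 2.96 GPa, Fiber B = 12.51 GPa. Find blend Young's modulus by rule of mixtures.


Formula: Blend property = (fraction_A * property_A) + (fraction_B * property_B)
Step 1: Contribution A = 50/100 * 2.96 GPa = 1.48 GPa
Step 2: Contribution B = 50/100 * 12.51 GPa = 6.255 GPa
Step 3: Blend Young's modulus = 1.48 + 6.255 = 7.735 GPa

7.735 GPa


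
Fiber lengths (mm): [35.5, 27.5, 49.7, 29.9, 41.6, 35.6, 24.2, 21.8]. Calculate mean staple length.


Formula: Mean = sum of lengths / count
Sum = 35.5 + 27.5 + 49.7 + 29.9 + 41.6 + 35.6 + 24.2 + 21.8
Sum = 265.8 mm
Mean = 265.8 / 8 = 33.23 mm

33.23 mm


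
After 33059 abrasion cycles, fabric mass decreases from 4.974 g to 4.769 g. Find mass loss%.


Formula: Mass loss% = ((m_before - m_after) / m_before) * 100
Step 1: Mass loss = 4.974 - 4.769 = 0.205 g
Step 2: Ratio = 0.205 / 4.974 = 0.0412143
Step 3: Mass loss% = 0.0412143 * 100 = 4.12143% ≈ 4.12%

4.12%


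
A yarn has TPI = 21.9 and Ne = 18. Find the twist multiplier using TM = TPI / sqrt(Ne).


Formula: TM = TPI / sqrt(Ne)
Step 1: sqrt(Ne) = sqrt(18) = 4.2426
Step 2: TM = 21.9 / 4.2426 = 5.16

5.16 TM


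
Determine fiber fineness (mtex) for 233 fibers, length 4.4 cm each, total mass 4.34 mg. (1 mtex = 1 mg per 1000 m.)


Formula: fineness (mtex) = mass (mg) / total length (km) = (mass_mg / total_length_m) * 1000
Step 1: Convert fiber length: 4.4 cm = 0.044 m
Step 2: Total fiber length = 233 * 0.044 = 10.252 m
Step 3: Linear density = 4.34 mg / 10.252 m = 0.4233 mg/m
Step 4: fineness = 0.4233 * 1000 = 423.3 mtex

423.3 mtex


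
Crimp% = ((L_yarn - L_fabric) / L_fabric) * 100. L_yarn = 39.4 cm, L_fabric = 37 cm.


Formula: Crimp% = ((L_yarn - L_fabric) / L_fabric) * 100
Step 1: Extension = 39.4 - 37 = 2.4 cm
Step 2: Crimp% = (2.4 / 37) * 100
Step 3: Crimp% = 0.064865 * 100 = 6.4865% ≈ 6.5%

6.5%


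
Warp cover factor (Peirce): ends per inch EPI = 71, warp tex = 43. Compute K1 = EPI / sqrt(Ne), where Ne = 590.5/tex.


Formula: K1 = EPI / sqrt(Ne), with Ne = 590.5 / tex_warp
Step 1: Ne = 590.5 / 43 = 13.733
Step 2: sqrt(Ne) = sqrt(13.733) = 3.7058
Step 3: K1 = 71 / 3.7058 = 19.2

19.2


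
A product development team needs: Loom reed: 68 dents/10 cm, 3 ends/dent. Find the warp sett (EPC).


Formula: EPC = (dents per 10 cm * ends per dent) / 10
Step 1: Total ends per 10 cm = 68 * 3 = 204
Step 2: EPC = 204 / 10 = 20.4 ends/cm

20.4 ends/cm


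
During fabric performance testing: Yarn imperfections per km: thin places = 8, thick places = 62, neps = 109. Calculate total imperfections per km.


Formula: Total = thin places + thick places + neps
Total = 8 + 62 + 109
Total = 179 imperfections/km

179 imperfections/km


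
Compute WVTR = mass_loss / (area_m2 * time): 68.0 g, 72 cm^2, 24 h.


Formula: WVTR = mass_loss / (area * time)
Step 1: Convert area: 72 cm^2 = 0.0072 m^2
Step 2: WVTR = 68.0 g / (0.0072 m^2 * 24 h)
Step 3: WVTR = 68.0 / 0.1728 = 393.5 g/m^2/h

393.5 g/m^2/h


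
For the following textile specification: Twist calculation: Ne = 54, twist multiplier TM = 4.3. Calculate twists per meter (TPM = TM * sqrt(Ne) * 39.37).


Formula: TPM = TM * sqrt(Ne) * 39.37
Step 1: sqrt(Ne) = sqrt(54) = 7.3485
Step 2: TM * sqrt(Ne) = 4.3 * 7.3485 = 31.5986
Step 3: TPM = 31.5986 * 39.37 = 1244 twists/m

1244 twists/m


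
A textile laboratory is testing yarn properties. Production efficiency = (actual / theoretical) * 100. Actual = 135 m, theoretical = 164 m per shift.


Formula: Efficiency% = (Actual output / Theoretical output) * 100
Efficiency% = (135 / 164) * 100
Efficiency% = 0.823171 * 100 = 82.3171% ≈ 82.3%

82.3%


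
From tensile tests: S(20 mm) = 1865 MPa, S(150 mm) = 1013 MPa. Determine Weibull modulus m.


Formula: m = ln(L1/L2) / ln(S2/S1)
Step 1: ln(L1/L2) = ln(20/150) = -2.01490
Step 2: S2/S1 = 1013/1865 = 0.54316
Step 3: ln(S2/S1) = ln(0.54316) = -0.61035
Step 4: m = -2.01490 / -0.61035 = 3.30

3.30 (Weibull m)


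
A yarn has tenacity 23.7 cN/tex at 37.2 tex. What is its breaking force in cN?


Formula: Breaking force = Tenacity * Linear density
F = 23.7 cN/tex * 37.2 tex
F = 881.64 cN

881.64 cN


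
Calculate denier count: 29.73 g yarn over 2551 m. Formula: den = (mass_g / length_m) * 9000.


Formula: den = (mass_g / length_m) * 9000
Substituting: den = (29.73 / 2551) * 9000
Intermediate: 29.73 / 2551 = 0.01165425 g/m
den = 0.01165425 * 9000 = 104.9 denier

104.9 denier


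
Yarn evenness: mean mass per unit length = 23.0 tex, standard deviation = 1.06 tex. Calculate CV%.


Formula: CV% = (standard deviation / mean) * 100
Step 1: Ratio = 1.06 / 23.0 = 0.046087
Step 2: CV% = 0.046087 * 100 = 4.6087% ≈ 4.6%

4.6%


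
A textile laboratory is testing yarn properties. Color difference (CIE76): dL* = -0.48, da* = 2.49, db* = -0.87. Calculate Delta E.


Formula: Delta E = sqrt(dL*^2 + da*^2 + db*^2)
Step 1: dL*^2 = (-0.48)^2 = 0.2304
Step 2: da*^2 = 2.49^2 = 6.2001
Step 3: db*^2 = (-0.87)^2 = 0.7569
Step 4: Sum = 0.2304 + 6.2001 + 0.7569 = 7.1874
Step 5: Delta E = sqrt(7.1874) = 2.68

2.68 Delta E


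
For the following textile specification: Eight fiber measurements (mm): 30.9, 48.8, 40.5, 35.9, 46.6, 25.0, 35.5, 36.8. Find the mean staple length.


Formula: Mean = sum of lengths / count
Sum = 30.9 + 48.8 + 40.5 + 35.9 + 46.6 + 25.0 + 35.5 + 36.8
Sum = 300.0 mm
Mean = 300.0 / 8 = 37.50 mm

37.50 mm


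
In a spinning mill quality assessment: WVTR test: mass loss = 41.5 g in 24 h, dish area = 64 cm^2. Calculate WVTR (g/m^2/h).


Formula: WVTR = mass_loss / (area * time)
Step 1: Convert area: 64 cm^2 = 0.0064 m^2
Step 2: WVTR = 41.5 g / (0.0064 m^2 * 24 h)
Step 3: WVTR = 41.5 / 0.1536 = 270.2 g/m^2/h

270.2 g/m^2/h


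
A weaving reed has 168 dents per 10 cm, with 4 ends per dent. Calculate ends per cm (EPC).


Formula: EPC = (dents per 10 cm * ends per dent) / 10
Step 1: Total ends per 10 cm = 168 * 4 = 672
Step 2: EPC = 672 / 10 = 67.2 ends/cm

67.2 ends/cm


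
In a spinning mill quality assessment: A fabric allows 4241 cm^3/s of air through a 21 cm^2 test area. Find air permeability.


Formula: Air Permeability = Airflow / Test Area
AP = 4241 cm^3/s / 21 cm^2
AP = 202.0 cm^3/s/cm^2

202.0 cm^3/s/cm^2


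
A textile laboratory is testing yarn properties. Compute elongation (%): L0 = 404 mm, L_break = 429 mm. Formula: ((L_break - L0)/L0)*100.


Formula: Elongation (%) = ((L_break - L0) / L0) * 100
Step 1: Extension = 429 - 404 = 25 mm
Step 2: Elongation = (25 / 404) * 100
Step 3: Elongation = 0.061881 * 100 = 6.1881% ≈ 6.2%

6.2%
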